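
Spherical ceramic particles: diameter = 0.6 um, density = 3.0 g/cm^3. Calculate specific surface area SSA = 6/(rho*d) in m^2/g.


SSA = 6 / (3.0 * 0.6) = 3.333 m^2/g

3.333


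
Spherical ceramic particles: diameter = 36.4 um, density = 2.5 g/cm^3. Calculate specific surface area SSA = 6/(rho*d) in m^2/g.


SSA = 6 / (2.5 * 36.4) = 0.066 m^2/g

0.066


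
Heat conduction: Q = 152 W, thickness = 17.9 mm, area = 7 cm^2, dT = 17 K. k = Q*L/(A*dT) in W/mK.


k = 152*17.9/1000/(7/10000*17) = 228.64 W/mK

228.64


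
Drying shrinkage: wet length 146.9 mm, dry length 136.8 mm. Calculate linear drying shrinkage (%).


DS = (146.9 - 136.8) / 146.9 * 100 = 6.88%

6.88


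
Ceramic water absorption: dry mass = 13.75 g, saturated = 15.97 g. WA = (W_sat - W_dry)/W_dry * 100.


WA = (15.97 - 13.75) / 13.75 * 100 = 16.15%

16.15


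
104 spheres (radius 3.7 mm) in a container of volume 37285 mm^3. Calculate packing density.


V_sphere = 4/3*pi*3.7^3 = 212.1748 mm^3
Total V = 104*212.1748 = 22066.1792 mm^3
PD = 22066.1792 / 37285 = 0.592

0.592


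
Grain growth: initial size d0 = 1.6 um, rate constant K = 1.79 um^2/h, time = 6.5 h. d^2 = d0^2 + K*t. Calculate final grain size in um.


d^2 = 1.6^2 + 1.79*6.5 = 14.195
d = sqrt(14.195) = 3.77 um

3.77


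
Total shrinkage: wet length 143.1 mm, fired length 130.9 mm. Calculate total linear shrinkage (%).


TS = (143.1 - 130.9) / 143.1 * 100 = 8.53%

8.53


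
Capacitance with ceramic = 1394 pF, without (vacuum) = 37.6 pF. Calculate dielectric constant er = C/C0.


er = 1394 / 37.6 = 37.07

37.07


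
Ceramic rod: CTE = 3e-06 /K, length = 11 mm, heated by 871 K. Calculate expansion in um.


dL = 3e-06 * 11 * 871 * 1000 = 28.743 um

28.743


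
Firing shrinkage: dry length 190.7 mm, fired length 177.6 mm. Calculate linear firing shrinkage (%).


FS = (190.7 - 177.6) / 190.7 * 100 = 6.87%

6.87


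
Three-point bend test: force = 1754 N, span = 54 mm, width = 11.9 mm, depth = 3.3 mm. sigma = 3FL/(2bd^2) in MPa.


sigma = 3*1754*54/(2*11.9*3.3^2) = 1096.3 MPa

1096.3


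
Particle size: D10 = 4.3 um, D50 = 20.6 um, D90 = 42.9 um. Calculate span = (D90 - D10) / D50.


Span = (42.9 - 4.3) / 20.6 = 38.6 / 20.6 = 1.874

1.874


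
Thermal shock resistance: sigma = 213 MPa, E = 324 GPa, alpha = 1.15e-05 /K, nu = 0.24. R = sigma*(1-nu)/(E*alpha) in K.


R = 213*(1-0.24)/(324*1000*1.15e-05) = 43 K

43


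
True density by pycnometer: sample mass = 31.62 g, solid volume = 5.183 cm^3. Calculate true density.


TD = 31.62 / 5.183 = 6.101 g/cm^3

6.101


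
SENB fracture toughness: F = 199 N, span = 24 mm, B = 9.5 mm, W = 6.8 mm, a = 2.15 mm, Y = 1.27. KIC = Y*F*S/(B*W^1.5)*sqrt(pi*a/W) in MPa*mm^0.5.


KIC = 1.27*199*24/(9.5*6.8^1.5)*sqrt(pi*2.15/6.8) = 35.89

35.89


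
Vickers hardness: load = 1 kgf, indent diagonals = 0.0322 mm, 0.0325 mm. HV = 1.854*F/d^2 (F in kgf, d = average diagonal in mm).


d_avg = (0.0322+0.0325)/2 = 0.03235 mm
HV = 1.854*1/0.03235^2 = 1772

1772


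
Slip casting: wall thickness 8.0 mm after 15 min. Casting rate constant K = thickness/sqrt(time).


K = 8.0 / sqrt(15) = 8.0 / 3.873 = 2.066 mm/min^0.5

2.066


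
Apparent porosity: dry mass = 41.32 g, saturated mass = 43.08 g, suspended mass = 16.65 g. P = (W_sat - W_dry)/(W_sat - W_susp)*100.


P = (43.08 - 41.32) / (43.08 - 16.65) * 100 = 1.76 / 26.43 * 100 = 6.7%

6.7


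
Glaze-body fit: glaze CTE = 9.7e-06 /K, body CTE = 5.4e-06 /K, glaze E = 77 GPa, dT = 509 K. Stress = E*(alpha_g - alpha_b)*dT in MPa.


Stress = 77*1000*(9.7e-06 - 5.4e-06)*509 = 168.5 MPa

168.5


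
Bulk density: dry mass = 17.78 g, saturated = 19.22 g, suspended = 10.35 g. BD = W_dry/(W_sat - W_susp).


BD = 17.78 / (19.22 - 10.35) = 17.78 / 8.87 = 2.005 g/cm^3

2.005


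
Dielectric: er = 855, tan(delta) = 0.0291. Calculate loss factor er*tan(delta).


Loss = 855 * 0.0291 = 24.881

24.881


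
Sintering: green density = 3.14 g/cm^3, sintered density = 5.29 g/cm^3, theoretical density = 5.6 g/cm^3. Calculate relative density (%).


Relative = 5.29 / 5.6 * 100 = 94.5%

94.5


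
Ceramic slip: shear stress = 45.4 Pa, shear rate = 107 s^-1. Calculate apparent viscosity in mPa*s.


eta = tau/gamma * 1000 = 45.4/107 * 1000 = 424.3 mPa*s

424.3


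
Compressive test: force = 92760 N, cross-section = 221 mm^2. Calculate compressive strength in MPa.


CS = 92760 / 221 = 419.7 MPa

419.7


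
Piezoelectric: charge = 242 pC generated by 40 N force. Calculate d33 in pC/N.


d33 = 242 / 40 = 6.1 pC/N

6.1


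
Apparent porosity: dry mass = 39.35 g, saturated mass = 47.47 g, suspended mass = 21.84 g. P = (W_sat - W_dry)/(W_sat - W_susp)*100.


P = (47.47 - 39.35) / (47.47 - 21.84) * 100 = 8.12 / 25.63 * 100 = 31.7%

31.7


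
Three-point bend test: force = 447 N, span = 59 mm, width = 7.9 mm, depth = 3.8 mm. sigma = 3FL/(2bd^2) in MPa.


sigma = 3*447*59/(2*7.9*3.8^2) = 346.8 MPa

346.8


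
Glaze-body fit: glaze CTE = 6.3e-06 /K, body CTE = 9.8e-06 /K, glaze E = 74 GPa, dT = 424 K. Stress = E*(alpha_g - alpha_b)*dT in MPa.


Stress = 74*1000*(6.3e-06 - 9.8e-06)*424 = -109.8 MPa

-109.8


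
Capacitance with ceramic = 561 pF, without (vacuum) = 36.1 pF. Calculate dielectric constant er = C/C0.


er = 561 / 36.1 = 15.54

15.54


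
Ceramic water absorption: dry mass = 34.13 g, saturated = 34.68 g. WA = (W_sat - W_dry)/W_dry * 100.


WA = (34.68 - 34.13) / 34.13 * 100 = 1.61%

1.61


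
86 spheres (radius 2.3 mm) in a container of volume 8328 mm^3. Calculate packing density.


V_sphere = 4/3*pi*2.3^3 = 50.965 mm^3
Total V = 86*50.965 = 4382.99 mm^3
PD = 4382.99 / 8328 = 0.526

0.526


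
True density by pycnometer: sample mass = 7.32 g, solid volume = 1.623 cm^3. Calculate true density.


TD = 7.32 / 1.623 = 4.51 g/cm^3

4.51


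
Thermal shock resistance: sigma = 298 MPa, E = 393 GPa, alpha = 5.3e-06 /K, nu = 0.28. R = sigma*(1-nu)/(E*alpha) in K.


R = 298*(1-0.28)/(393*1000*5.3e-06) = 103 K

103


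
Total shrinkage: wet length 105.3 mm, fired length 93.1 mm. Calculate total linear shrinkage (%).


TS = (105.3 - 93.1) / 105.3 * 100 = 11.59%

11.59


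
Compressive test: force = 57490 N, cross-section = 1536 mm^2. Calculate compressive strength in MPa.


CS = 57490 / 1536 = 37.4 MPa

37.4


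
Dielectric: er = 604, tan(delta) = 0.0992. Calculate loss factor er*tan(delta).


Loss = 604 * 0.0992 = 59.917

59.917


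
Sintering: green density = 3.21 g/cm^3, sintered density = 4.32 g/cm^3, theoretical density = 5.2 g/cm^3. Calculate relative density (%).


Relative = 4.32 / 5.2 * 100 = 83.1%

83.1


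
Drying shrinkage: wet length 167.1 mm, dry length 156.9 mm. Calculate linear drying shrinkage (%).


DS = (167.1 - 156.9) / 167.1 * 100 = 6.1%

6.1


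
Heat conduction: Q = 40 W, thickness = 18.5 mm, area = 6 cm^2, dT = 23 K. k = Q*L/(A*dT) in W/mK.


k = 40*18.5/1000/(6/10000*23) = 53.62 W/mK

53.62


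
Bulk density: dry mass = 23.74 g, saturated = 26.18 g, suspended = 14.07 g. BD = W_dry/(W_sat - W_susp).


BD = 23.74 / (26.18 - 14.07) = 23.74 / 12.11 = 1.96 g/cm^3

1.96


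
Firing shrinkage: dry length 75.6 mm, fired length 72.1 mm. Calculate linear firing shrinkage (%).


FS = (75.6 - 72.1) / 75.6 * 100 = 4.63%

4.63


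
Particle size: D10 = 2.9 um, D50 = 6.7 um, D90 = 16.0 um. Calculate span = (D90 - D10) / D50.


Span = (16.0 - 2.9) / 6.7 = 13.1 / 6.7 = 1.955

1.955


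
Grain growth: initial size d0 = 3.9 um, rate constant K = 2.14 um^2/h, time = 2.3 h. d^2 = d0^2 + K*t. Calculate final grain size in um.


d^2 = 3.9^2 + 2.14*2.3 = 20.132
d = sqrt(20.132) = 4.49 um

4.49


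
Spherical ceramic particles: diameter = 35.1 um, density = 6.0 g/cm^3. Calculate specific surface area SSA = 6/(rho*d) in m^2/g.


SSA = 6 / (6.0 * 35.1) = 0.028 m^2/g

0.028


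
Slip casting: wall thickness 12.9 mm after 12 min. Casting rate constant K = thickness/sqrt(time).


K = 12.9 / sqrt(12) = 12.9 / 3.4641 = 3.724 mm/min^0.5

3.724


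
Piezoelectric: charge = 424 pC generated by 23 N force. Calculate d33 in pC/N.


d33 = 424 / 23 = 18.4 pC/N

18.4


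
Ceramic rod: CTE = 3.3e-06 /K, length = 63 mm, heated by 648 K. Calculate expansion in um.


dL = 3.3e-06 * 63 * 648 * 1000 = 134.719 um

134.719


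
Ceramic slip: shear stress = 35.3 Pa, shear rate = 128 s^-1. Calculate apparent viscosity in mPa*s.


eta = tau/gamma * 1000 = 35.3/128 * 1000 = 275.8 mPa*s

275.8


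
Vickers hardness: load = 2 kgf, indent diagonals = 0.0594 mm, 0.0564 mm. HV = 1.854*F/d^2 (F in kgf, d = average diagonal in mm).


d_avg = (0.0594+0.0564)/2 = 0.0579 mm
HV = 1.854*2/0.0579^2 = 1106

1106


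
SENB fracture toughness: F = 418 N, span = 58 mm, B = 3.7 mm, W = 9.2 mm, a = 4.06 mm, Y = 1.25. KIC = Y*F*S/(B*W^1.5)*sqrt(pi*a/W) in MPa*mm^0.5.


KIC = 1.25*418*58/(3.7*9.2^1.5)*sqrt(pi*4.06/9.2) = 345.6

345.6


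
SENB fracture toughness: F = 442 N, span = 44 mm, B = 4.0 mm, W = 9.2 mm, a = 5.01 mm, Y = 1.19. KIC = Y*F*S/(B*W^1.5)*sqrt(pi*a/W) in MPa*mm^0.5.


KIC = 1.19*442*44/(4.0*9.2^1.5)*sqrt(pi*5.01/9.2) = 271.19

271.19


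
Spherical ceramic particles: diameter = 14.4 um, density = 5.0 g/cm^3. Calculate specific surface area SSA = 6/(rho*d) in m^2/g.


SSA = 6 / (5.0 * 14.4) = 0.083 m^2/g

0.083


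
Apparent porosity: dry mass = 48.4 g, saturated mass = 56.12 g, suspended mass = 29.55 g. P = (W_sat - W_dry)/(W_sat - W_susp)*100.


P = (56.12 - 48.4) / (56.12 - 29.55) * 100 = 7.72 / 26.57 * 100 = 29.1%

29.1


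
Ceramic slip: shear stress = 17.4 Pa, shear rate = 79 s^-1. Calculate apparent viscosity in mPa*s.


eta = tau/gamma * 1000 = 17.4/79 * 1000 = 220.3 mPa*s

220.3


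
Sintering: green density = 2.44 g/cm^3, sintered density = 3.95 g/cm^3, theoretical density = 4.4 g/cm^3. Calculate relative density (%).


Relative = 3.95 / 4.4 * 100 = 89.8%

89.8


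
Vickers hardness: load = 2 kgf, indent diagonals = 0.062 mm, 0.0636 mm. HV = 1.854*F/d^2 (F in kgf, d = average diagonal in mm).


d_avg = (0.062+0.0636)/2 = 0.0628 mm
HV = 1.854*2/0.0628^2 = 940

940


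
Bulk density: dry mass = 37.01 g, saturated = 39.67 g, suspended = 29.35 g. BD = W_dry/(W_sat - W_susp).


BD = 37.01 / (39.67 - 29.35) = 37.01 / 10.32 = 3.586 g/cm^3

3.586


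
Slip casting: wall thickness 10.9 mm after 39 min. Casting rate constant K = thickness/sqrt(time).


K = 10.9 / sqrt(39) = 10.9 / 6.245 = 1.745 mm/min^0.5

1.745


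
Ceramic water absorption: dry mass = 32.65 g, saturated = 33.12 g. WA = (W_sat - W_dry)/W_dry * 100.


WA = (33.12 - 32.65) / 32.65 * 100 = 1.44%

1.44


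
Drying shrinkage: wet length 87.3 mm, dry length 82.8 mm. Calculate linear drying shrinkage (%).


DS = (87.3 - 82.8) / 87.3 * 100 = 5.15%

5.15


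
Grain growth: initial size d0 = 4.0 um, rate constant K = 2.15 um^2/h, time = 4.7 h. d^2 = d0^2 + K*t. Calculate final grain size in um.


d^2 = 4.0^2 + 2.15*4.7 = 26.105
d = sqrt(26.105) = 5.11 um

5.11


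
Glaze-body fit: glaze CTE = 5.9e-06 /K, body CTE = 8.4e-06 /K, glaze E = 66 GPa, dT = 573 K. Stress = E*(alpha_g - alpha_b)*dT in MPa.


Stress = 66*1000*(5.9e-06 - 8.4e-06)*573 = -94.5 MPa

-94.5


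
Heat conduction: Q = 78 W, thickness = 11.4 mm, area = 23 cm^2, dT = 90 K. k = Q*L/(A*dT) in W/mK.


k = 78*11.4/1000/(23/10000*90) = 4.3 W/mK

4.3


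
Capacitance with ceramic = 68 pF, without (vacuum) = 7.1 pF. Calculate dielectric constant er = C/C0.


er = 68 / 7.1 = 9.58

9.58


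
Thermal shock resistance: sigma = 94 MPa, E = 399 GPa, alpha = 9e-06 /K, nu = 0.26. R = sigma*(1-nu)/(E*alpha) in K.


R = 94*(1-0.26)/(399*1000*9e-06) = 19 K

19


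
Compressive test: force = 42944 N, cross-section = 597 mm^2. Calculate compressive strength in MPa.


CS = 42944 / 597 = 71.9 MPa

71.9


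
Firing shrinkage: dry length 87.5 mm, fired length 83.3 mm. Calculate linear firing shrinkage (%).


FS = (87.5 - 83.3) / 87.5 * 100 = 4.8%

4.8


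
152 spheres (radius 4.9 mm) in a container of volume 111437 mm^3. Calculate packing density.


V_sphere = 4/3*pi*4.9^3 = 492.807 mm^3
Total V = 152*492.807 = 74906.664 mm^3
PD = 74906.664 / 111437 = 0.672

0.672


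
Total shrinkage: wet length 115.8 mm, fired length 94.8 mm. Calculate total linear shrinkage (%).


TS = (115.8 - 94.8) / 115.8 * 100 = 18.13%

18.13


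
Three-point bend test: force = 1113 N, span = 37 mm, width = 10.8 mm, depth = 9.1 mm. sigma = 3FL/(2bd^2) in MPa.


sigma = 3*1113*37/(2*10.8*9.1^2) = 69.1 MPa

69.1


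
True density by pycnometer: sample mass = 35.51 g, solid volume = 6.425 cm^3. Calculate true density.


TD = 35.51 / 6.425 = 5.527 g/cm^3

5.527


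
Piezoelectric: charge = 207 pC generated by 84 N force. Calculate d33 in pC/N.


d33 = 207 / 84 = 2.5 pC/N

2.5


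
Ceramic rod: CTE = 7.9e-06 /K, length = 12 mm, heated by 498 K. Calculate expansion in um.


dL = 7.9e-06 * 12 * 498 * 1000 = 47.21 um

47.21


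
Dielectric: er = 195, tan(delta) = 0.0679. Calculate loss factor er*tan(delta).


Loss = 195 * 0.0679 = 13.241

13.241


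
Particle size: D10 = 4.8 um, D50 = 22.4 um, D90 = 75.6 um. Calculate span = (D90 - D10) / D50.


Span = (75.6 - 4.8) / 22.4 = 70.8 / 22.4 = 3.161

3.161


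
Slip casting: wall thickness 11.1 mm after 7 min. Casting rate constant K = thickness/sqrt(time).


K = 11.1 / sqrt(7) = 11.1 / 2.6458 = 4.195 mm/min^0.5

4.195


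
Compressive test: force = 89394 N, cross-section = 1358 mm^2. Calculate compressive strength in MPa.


CS = 89394 / 1358 = 65.8 MPa

65.8


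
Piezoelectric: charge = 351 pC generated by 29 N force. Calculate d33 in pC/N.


d33 = 351 / 29 = 12.1 pC/N

12.1


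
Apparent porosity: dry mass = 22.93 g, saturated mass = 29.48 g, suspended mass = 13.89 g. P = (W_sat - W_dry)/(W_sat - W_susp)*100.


P = (29.48 - 22.93) / (29.48 - 13.89) * 100 = 6.55 / 15.59 * 100 = 42.0%

42.0


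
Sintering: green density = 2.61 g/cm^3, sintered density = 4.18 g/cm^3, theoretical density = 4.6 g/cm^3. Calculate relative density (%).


Relative = 4.18 / 4.6 * 100 = 90.9%

90.9


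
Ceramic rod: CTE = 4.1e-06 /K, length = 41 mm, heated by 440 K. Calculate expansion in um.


dL = 4.1e-06 * 41 * 440 * 1000 = 73.964 um

73.964


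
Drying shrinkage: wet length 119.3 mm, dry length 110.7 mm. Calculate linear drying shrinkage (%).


DS = (119.3 - 110.7) / 119.3 * 100 = 7.21%

7.21


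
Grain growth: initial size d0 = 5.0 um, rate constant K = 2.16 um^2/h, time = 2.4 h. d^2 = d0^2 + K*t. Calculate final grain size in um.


d^2 = 5.0^2 + 2.16*2.4 = 30.184
d = sqrt(30.184) = 5.49 um

5.49


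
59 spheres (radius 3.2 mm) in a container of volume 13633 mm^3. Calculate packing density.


V_sphere = 4/3*pi*3.2^3 = 137.2583 mm^3
Total V = 59*137.2583 = 8098.2397 mm^3
PD = 8098.2397 / 13633 = 0.594

0.594


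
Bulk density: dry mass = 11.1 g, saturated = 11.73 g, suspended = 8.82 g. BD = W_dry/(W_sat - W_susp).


BD = 11.1 / (11.73 - 8.82) = 11.1 / 2.91 = 3.814 g/cm^3

3.814


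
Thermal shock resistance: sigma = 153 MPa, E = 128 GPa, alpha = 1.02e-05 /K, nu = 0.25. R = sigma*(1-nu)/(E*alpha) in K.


R = 153*(1-0.25)/(128*1000*1.02e-05) = 88 K

88


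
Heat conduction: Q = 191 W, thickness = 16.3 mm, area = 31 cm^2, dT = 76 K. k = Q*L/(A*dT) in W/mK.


k = 191*16.3/1000/(31/10000*76) = 13.21 W/mK

13.21


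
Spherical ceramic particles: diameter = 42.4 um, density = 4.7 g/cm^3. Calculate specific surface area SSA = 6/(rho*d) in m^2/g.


SSA = 6 / (4.7 * 42.4) = 0.03 m^2/g

0.03


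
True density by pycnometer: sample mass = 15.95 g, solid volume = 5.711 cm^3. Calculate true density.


TD = 15.95 / 5.711 = 2.793 g/cm^3

2.793


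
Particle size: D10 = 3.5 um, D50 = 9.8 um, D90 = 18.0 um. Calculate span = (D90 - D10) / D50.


Span = (18.0 - 3.5) / 9.8 = 14.5 / 9.8 = 1.48

1.48


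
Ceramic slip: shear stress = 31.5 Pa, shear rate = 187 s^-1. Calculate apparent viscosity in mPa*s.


eta = tau/gamma * 1000 = 31.5/187 * 1000 = 168.4 mPa*s

168.4


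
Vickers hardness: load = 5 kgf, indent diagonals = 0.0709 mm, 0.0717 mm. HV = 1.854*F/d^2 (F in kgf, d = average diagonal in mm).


d_avg = (0.0709+0.0717)/2 = 0.0713 mm
HV = 1.854*5/0.0713^2 = 1823

1823


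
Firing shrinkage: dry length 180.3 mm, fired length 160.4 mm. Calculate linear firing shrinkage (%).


FS = (180.3 - 160.4) / 180.3 * 100 = 11.04%

11.04


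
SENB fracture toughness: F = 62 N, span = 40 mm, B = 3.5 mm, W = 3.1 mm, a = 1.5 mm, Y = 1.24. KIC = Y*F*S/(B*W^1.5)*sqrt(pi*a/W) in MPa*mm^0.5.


KIC = 1.24*62*40/(3.5*3.1^1.5)*sqrt(pi*1.5/3.1) = 198.47

198.47


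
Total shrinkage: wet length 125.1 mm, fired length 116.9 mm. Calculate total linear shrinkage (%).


TS = (125.1 - 116.9) / 125.1 * 100 = 6.55%

6.55


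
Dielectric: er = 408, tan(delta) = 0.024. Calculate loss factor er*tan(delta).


Loss = 408 * 0.024 = 9.792

9.792


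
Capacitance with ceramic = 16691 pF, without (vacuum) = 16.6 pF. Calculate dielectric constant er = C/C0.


er = 16691 / 16.6 = 1005.48

1005.48


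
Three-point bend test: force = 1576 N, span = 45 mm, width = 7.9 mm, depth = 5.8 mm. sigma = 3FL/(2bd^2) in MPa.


sigma = 3*1576*45/(2*7.9*5.8^2) = 400.3 MPa

400.3


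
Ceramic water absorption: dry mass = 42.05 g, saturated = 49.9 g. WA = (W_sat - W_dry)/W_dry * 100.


WA = (49.9 - 42.05) / 42.05 * 100 = 18.67%

18.67


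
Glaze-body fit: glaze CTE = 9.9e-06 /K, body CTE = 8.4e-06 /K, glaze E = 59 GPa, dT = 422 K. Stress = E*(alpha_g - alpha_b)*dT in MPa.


Stress = 59*1000*(9.9e-06 - 8.4e-06)*422 = 37.3 MPa

37.3


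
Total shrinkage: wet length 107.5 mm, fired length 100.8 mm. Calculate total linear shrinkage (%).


TS = (107.5 - 100.8) / 107.5 * 100 = 6.23%

6.23


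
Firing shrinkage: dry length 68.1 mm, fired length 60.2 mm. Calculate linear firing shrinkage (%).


FS = (68.1 - 60.2) / 68.1 * 100 = 11.6%

11.6


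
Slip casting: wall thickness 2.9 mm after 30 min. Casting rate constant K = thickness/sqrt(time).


K = 2.9 / sqrt(30) = 2.9 / 5.4772 = 0.529 mm/min^0.5

0.529


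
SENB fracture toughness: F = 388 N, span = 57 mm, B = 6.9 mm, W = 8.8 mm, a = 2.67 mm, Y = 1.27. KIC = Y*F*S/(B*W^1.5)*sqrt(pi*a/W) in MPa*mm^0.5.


KIC = 1.27*388*57/(6.9*8.8^1.5)*sqrt(pi*2.67/8.8) = 152.24

152.24


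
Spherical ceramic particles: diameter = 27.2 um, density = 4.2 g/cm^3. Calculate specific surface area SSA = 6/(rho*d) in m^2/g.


SSA = 6 / (4.2 * 27.2) = 0.053 m^2/g

0.053


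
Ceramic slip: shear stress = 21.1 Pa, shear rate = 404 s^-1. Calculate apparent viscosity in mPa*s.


eta = tau/gamma * 1000 = 21.1/404 * 1000 = 52.2 mPa*s

52.2


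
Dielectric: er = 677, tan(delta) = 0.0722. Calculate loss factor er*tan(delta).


Loss = 677 * 0.0722 = 48.879

48.879


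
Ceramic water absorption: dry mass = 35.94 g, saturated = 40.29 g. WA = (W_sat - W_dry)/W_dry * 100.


WA = (40.29 - 35.94) / 35.94 * 100 = 12.1%

12.1


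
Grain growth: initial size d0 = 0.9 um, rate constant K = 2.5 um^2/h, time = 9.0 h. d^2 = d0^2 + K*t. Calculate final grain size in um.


d^2 = 0.9^2 + 2.5*9.0 = 23.31
d = sqrt(23.31) = 4.83 um

4.83


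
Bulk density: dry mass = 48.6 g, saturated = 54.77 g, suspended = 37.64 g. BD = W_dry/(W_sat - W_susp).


BD = 48.6 / (54.77 - 37.64) = 48.6 / 17.13 = 2.837 g/cm^3

2.837


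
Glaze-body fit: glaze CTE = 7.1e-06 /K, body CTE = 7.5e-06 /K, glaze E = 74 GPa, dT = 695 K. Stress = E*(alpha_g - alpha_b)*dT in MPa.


Stress = 74*1000*(7.1e-06 - 7.5e-06)*695 = -20.6 MPa

-20.6


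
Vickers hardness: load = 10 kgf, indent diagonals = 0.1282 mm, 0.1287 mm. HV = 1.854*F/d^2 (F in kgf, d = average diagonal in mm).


d_avg = (0.1282+0.1287)/2 = 0.12845 mm
HV = 1.854*10/0.12845^2 = 1124

1124


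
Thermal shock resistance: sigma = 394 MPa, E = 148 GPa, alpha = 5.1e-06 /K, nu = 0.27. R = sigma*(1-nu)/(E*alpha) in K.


R = 394*(1-0.27)/(148*1000*5.1e-06) = 381 K

381


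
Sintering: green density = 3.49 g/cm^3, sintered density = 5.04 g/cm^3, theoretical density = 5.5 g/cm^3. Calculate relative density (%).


Relative = 5.04 / 5.5 * 100 = 91.6%

91.6


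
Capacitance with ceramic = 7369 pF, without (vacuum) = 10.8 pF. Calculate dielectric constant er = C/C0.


er = 7369 / 10.8 = 682.31

682.31


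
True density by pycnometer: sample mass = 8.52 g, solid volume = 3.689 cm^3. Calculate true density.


TD = 8.52 / 3.689 = 2.31 g/cm^3

2.31


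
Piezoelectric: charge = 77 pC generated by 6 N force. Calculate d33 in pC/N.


d33 = 77 / 6 = 12.8 pC/N

12.8


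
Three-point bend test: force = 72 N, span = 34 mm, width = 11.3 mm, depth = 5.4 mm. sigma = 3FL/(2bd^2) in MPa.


sigma = 3*72*34/(2*11.3*5.4^2) = 11.1 MPa

11.1


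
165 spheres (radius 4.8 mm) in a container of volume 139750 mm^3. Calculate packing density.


V_sphere = 4/3*pi*4.8^3 = 463.2467 mm^3
Total V = 165*463.2467 = 76435.7055 mm^3
PD = 76435.7055 / 139750 = 0.547

0.547


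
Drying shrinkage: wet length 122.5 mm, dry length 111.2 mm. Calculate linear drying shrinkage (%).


DS = (122.5 - 111.2) / 122.5 * 100 = 9.22%

9.22


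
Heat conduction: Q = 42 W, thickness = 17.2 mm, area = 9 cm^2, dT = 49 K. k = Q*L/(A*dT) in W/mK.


k = 42*17.2/1000/(9/10000*49) = 16.38 W/mK

16.38


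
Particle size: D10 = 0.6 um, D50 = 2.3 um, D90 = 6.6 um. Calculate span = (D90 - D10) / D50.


Span = (6.6 - 0.6) / 2.3 = 6.0 / 2.3 = 2.609

2.609


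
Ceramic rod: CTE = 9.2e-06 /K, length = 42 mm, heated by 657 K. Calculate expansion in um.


dL = 9.2e-06 * 42 * 657 * 1000 = 253.865 um

253.865


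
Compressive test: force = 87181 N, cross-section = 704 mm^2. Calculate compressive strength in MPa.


CS = 87181 / 704 = 123.8 MPa

123.8


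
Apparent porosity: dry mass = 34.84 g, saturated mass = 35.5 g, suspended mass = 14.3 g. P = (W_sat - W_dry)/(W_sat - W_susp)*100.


P = (35.5 - 34.84) / (35.5 - 14.3) * 100 = 0.66 / 21.2 * 100 = 3.1%

3.1


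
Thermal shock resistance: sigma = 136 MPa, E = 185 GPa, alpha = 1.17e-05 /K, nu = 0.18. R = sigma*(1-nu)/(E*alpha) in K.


R = 136*(1-0.18)/(185*1000*1.17e-05) = 52 K

52


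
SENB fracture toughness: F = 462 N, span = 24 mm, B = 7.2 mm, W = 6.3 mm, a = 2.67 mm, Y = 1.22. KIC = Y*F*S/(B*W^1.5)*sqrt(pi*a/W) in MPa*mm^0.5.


KIC = 1.22*462*24/(7.2*6.3^1.5)*sqrt(pi*2.67/6.3) = 137.1

137.1


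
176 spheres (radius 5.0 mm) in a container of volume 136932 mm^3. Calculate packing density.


V_sphere = 4/3*pi*5.0^3 = 523.5988 mm^3
Total V = 176*523.5988 = 92153.3888 mm^3
PD = 92153.3888 / 136932 = 0.673

0.673


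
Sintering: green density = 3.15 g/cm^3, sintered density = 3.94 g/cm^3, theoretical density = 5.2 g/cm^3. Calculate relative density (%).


Relative = 3.94 / 5.2 * 100 = 75.8%

75.8


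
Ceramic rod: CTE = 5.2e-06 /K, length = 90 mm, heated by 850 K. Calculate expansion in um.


dL = 5.2e-06 * 90 * 850 * 1000 = 397.8 um

397.8


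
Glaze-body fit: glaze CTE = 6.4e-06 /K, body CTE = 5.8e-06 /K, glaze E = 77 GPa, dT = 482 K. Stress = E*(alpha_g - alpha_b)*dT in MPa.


Stress = 77*1000*(6.4e-06 - 5.8e-06)*482 = 22.3 MPa

22.3


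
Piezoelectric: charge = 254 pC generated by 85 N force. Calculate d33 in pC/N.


d33 = 254 / 85 = 3.0 pC/N

3.0


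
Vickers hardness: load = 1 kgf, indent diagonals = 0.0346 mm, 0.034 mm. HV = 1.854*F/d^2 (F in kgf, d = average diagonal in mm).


d_avg = (0.0346+0.034)/2 = 0.0343 mm
HV = 1.854*1/0.0343^2 = 1576

1576


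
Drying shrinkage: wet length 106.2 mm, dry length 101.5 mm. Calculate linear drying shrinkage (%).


DS = (106.2 - 101.5) / 106.2 * 100 = 4.43%

4.43


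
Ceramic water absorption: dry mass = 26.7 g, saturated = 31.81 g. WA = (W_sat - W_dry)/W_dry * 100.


WA = (31.81 - 26.7) / 26.7 * 100 = 19.14%

19.14


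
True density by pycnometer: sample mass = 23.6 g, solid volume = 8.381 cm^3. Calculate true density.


TD = 23.6 / 8.381 = 2.816 g/cm^3

2.816


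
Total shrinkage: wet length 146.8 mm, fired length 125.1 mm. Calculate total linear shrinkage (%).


TS = (146.8 - 125.1) / 146.8 * 100 = 14.78%

14.78


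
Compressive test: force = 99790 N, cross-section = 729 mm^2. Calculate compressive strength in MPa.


CS = 99790 / 729 = 136.9 MPa

136.9


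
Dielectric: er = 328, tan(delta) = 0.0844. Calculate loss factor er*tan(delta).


Loss = 328 * 0.0844 = 27.683

27.683


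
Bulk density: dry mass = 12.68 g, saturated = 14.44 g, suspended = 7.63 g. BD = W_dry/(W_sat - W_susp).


BD = 12.68 / (14.44 - 7.63) = 12.68 / 6.81 = 1.862 g/cm^3

1.862


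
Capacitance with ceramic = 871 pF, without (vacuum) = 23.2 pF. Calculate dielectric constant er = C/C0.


er = 871 / 23.2 = 37.54

37.54


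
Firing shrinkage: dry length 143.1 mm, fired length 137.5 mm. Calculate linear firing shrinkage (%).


FS = (143.1 - 137.5) / 143.1 * 100 = 3.91%

3.91


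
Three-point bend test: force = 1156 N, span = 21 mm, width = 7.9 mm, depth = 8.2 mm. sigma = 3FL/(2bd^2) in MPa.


sigma = 3*1156*21/(2*7.9*8.2^2) = 68.6 MPa

68.6


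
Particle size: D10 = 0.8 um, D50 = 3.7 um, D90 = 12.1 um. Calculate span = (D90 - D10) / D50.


Span = (12.1 - 0.8) / 3.7 = 11.3 / 3.7 = 3.054

3.054


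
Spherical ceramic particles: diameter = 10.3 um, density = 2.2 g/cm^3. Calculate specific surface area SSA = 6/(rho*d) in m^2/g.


SSA = 6 / (2.2 * 10.3) = 0.265 m^2/g

0.265


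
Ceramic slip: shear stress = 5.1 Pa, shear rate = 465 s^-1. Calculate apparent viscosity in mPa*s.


eta = tau/gamma * 1000 = 5.1/465 * 1000 = 11.0 mPa*s

11.0


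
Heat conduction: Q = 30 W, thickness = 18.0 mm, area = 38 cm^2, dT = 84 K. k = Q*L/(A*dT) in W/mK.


k = 30*18.0/1000/(38/10000*84) = 1.69 W/mK

1.69


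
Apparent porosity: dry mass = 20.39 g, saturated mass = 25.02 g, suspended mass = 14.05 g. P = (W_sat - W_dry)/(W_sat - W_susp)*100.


P = (25.02 - 20.39) / (25.02 - 14.05) * 100 = 4.63 / 10.97 * 100 = 42.2%

42.2


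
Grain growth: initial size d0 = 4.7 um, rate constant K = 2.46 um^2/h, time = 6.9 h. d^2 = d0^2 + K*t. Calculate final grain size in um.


d^2 = 4.7^2 + 2.46*6.9 = 39.064
d = sqrt(39.064) = 6.25 um

6.25


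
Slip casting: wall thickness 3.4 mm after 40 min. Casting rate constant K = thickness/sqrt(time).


K = 3.4 / sqrt(40) = 3.4 / 6.3246 = 0.538 mm/min^0.5

0.538


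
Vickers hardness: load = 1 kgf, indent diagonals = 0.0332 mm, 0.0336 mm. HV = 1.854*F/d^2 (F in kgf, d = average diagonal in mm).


d_avg = (0.0332+0.0336)/2 = 0.0334 mm
HV = 1.854*1/0.0334^2 = 1662

1662


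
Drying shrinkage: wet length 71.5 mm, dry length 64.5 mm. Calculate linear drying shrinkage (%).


DS = (71.5 - 64.5) / 71.5 * 100 = 9.79%

9.79


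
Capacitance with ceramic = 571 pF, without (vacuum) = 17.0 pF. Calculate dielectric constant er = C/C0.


er = 571 / 17.0 = 33.59

33.59


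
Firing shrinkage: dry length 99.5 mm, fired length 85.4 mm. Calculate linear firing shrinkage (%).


FS = (99.5 - 85.4) / 99.5 * 100 = 14.17%

14.17


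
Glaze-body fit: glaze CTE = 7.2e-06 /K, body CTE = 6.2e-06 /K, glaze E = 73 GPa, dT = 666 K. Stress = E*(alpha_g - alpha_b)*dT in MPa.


Stress = 73*1000*(7.2e-06 - 6.2e-06)*666 = 48.6 MPa

48.6


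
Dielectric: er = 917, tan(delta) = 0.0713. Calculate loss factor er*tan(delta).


Loss = 917 * 0.0713 = 65.382

65.382


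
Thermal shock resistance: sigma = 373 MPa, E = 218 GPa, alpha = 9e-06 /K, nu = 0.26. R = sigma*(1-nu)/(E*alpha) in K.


R = 373*(1-0.26)/(218*1000*9e-06) = 141 K

141


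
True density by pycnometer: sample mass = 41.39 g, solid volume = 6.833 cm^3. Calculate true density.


TD = 41.39 / 6.833 = 6.057 g/cm^3

6.057


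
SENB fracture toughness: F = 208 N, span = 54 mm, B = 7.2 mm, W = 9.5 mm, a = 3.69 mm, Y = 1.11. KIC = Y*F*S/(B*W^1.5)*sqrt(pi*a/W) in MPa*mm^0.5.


KIC = 1.11*208*54/(7.2*9.5^1.5)*sqrt(pi*3.69/9.5) = 65.33

65.33


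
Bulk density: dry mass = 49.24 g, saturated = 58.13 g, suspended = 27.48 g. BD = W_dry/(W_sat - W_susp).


BD = 49.24 / (58.13 - 27.48) = 49.24 / 30.65 = 1.607 g/cm^3

1.607


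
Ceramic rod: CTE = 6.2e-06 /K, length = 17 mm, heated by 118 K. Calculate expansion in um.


dL = 6.2e-06 * 17 * 118 * 1000 = 12.437 um

12.437


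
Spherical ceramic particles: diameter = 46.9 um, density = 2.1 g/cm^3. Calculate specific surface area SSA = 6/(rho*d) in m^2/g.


SSA = 6 / (2.1 * 46.9) = 0.061 m^2/g

0.061


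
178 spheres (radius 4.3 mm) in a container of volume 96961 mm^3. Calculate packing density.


V_sphere = 4/3*pi*4.3^3 = 333.0381 mm^3
Total V = 178*333.0381 = 59280.7818 mm^3
PD = 59280.7818 / 96961 = 0.611

0.611


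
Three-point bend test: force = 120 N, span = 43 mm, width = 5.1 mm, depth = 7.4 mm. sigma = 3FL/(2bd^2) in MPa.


sigma = 3*120*43/(2*5.1*7.4^2) = 27.7 MPa

27.7


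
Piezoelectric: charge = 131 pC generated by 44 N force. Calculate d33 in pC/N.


d33 = 131 / 44 = 3.0 pC/N

3.0


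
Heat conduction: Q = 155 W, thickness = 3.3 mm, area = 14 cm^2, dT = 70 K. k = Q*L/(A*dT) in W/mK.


k = 155*3.3/1000/(14/10000*70) = 5.22 W/mK

5.22


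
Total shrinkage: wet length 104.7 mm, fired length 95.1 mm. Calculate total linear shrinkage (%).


TS = (104.7 - 95.1) / 104.7 * 100 = 9.17%

9.17


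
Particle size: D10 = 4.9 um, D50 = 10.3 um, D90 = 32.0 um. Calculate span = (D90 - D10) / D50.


Span = (32.0 - 4.9) / 10.3 = 27.1 / 10.3 = 2.631

2.631


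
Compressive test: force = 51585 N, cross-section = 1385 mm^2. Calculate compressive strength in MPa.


CS = 51585 / 1385 = 37.2 MPa

37.2


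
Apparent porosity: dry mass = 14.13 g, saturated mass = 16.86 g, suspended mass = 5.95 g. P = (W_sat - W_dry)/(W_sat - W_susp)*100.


P = (16.86 - 14.13) / (16.86 - 5.95) * 100 = 2.73 / 10.91 * 100 = 25.0%

25.0


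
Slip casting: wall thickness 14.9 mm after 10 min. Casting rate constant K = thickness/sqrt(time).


K = 14.9 / sqrt(10) = 14.9 / 3.1623 = 4.712 mm/min^0.5

4.712


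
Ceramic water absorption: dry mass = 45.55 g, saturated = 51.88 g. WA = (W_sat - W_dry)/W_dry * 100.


WA = (51.88 - 45.55) / 45.55 * 100 = 13.9%

13.9


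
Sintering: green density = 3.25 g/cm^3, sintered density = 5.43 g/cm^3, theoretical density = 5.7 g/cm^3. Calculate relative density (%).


Relative = 5.43 / 5.7 * 100 = 95.3%

95.3


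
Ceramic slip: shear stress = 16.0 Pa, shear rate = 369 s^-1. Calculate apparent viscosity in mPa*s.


eta = tau/gamma * 1000 = 16.0/369 * 1000 = 43.4 mPa*s

43.4


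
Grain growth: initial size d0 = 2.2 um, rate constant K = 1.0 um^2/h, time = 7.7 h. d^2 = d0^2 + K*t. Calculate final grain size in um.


d^2 = 2.2^2 + 1.0*7.7 = 12.54
d = sqrt(12.54) = 3.54 um

3.54


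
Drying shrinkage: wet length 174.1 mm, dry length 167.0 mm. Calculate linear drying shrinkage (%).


DS = (174.1 - 167.0) / 174.1 * 100 = 4.08%

4.08


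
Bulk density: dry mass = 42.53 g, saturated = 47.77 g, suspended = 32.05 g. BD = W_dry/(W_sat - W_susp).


BD = 42.53 / (47.77 - 32.05) = 42.53 / 15.72 = 2.705 g/cm^3

2.705


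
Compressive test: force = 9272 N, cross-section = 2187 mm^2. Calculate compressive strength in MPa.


CS = 9272 / 2187 = 4.2 MPa

4.2


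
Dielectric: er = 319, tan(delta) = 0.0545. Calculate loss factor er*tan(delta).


Loss = 319 * 0.0545 = 17.386

17.386


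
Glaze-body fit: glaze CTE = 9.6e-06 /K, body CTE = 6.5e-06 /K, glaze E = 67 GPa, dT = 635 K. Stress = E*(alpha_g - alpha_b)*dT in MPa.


Stress = 67*1000*(9.6e-06 - 6.5e-06)*635 = 131.9 MPa

131.9


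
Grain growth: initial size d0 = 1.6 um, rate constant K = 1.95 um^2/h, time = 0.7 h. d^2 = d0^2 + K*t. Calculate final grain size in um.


d^2 = 1.6^2 + 1.95*0.7 = 3.925
d = sqrt(3.925) = 1.98 um

1.98


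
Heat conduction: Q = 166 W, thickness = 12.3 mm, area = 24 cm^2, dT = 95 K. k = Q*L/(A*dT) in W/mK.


k = 166*12.3/1000/(24/10000*95) = 8.96 W/mK

8.96


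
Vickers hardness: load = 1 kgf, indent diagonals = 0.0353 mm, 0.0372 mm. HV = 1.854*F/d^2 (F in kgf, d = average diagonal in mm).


d_avg = (0.0353+0.0372)/2 = 0.03625 mm
HV = 1.854*1/0.03625^2 = 1411

1411


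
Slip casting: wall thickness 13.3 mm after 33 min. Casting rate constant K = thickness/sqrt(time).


K = 13.3 / sqrt(33) = 13.3 / 5.7446 = 2.315 mm/min^0.5

2.315


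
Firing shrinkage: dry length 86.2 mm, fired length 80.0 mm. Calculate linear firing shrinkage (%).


FS = (86.2 - 80.0) / 86.2 * 100 = 7.19%

7.19


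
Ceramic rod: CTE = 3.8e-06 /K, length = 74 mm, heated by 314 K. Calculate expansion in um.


dL = 3.8e-06 * 74 * 314 * 1000 = 88.297 um

88.297


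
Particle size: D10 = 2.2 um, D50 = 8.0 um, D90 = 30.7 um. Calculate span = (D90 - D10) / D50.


Span = (30.7 - 2.2) / 8.0 = 28.5 / 8.0 = 3.563

3.563


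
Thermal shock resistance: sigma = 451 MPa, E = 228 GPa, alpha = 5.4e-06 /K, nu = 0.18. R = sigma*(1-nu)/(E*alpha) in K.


R = 451*(1-0.18)/(228*1000*5.4e-06) = 300 K

300


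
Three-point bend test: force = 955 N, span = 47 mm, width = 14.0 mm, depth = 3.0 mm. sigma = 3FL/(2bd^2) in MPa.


sigma = 3*955*47/(2*14.0*3.0^2) = 534.3 MPa

534.3


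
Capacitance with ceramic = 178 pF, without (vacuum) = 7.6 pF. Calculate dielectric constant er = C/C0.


er = 178 / 7.6 = 23.42

23.42


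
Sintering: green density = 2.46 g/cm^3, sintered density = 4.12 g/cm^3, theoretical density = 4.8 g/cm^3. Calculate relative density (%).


Relative = 4.12 / 4.8 * 100 = 85.8%

85.8


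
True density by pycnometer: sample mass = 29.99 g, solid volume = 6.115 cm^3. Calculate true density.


TD = 29.99 / 6.115 = 4.904 g/cm^3

4.904


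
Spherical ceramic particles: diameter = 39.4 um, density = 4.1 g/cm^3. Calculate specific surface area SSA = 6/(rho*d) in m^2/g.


SSA = 6 / (4.1 * 39.4) = 0.037 m^2/g

0.037


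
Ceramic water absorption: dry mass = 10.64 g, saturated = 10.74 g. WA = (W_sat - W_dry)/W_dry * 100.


WA = (10.74 - 10.64) / 10.64 * 100 = 0.94%

0.94


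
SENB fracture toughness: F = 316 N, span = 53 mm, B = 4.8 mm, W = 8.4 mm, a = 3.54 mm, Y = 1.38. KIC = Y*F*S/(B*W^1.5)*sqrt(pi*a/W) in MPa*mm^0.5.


KIC = 1.38*316*53/(4.8*8.4^1.5)*sqrt(pi*3.54/8.4) = 227.57

227.57


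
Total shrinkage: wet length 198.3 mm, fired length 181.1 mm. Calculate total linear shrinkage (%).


TS = (198.3 - 181.1) / 198.3 * 100 = 8.67%

8.67


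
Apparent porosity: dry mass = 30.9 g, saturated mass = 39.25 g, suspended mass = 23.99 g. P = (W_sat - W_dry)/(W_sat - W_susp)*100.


P = (39.25 - 30.9) / (39.25 - 23.99) * 100 = 8.35 / 15.26 * 100 = 54.7%

54.7


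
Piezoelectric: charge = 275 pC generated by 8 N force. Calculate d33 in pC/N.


d33 = 275 / 8 = 34.4 pC/N

34.4


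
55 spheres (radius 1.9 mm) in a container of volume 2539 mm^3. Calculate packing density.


V_sphere = 4/3*pi*1.9^3 = 28.7309 mm^3
Total V = 55*28.7309 = 1580.1995 mm^3
PD = 1580.1995 / 2539 = 0.622

0.622


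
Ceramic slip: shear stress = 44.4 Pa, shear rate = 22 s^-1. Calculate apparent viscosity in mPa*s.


eta = tau/gamma * 1000 = 44.4/22 * 1000 = 2018.2 mPa*s

2018.2


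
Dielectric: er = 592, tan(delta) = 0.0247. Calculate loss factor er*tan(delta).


Loss = 592 * 0.0247 = 14.622

14.622


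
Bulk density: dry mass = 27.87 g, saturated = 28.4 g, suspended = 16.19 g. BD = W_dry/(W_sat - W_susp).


BD = 27.87 / (28.4 - 16.19) = 27.87 / 12.21 = 2.283 g/cm^3

2.283


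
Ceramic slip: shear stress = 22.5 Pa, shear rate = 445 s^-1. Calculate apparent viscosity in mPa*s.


eta = tau/gamma * 1000 = 22.5/445 * 1000 = 50.6 mPa*s

50.6


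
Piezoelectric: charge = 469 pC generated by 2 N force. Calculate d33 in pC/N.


d33 = 469 / 2 = 234.5 pC/N

234.5


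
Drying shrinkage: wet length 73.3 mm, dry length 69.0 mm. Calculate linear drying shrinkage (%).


DS = (73.3 - 69.0) / 73.3 * 100 = 5.87%

5.87


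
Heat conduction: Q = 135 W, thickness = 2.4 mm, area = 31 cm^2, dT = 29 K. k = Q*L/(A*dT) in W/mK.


k = 135*2.4/1000/(31/10000*29) = 3.6 W/mK

3.6


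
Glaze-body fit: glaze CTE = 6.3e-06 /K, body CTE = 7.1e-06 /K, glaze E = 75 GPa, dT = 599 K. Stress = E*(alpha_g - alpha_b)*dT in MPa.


Stress = 75*1000*(6.3e-06 - 7.1e-06)*599 = -35.9 MPa

-35.9


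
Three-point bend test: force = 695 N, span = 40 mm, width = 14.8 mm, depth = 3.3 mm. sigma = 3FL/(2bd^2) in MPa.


sigma = 3*695*40/(2*14.8*3.3^2) = 258.7 MPa

258.7


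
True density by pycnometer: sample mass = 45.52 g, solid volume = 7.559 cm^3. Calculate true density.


TD = 45.52 / 7.559 = 6.022 g/cm^3

6.022


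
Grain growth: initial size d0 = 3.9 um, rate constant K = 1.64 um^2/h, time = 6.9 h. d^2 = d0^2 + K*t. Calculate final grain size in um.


d^2 = 3.9^2 + 1.64*6.9 = 26.526
d = sqrt(26.526) = 5.15 um

5.15


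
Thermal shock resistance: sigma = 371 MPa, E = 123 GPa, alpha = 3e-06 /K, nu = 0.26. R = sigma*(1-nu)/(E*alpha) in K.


R = 371*(1-0.26)/(123*1000*3e-06) = 744 K

744


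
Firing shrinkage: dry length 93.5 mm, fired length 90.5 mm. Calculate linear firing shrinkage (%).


FS = (93.5 - 90.5) / 93.5 * 100 = 3.21%

3.21


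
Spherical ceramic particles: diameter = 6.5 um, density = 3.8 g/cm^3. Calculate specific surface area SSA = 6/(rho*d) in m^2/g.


SSA = 6 / (3.8 * 6.5) = 0.243 m^2/g

0.243


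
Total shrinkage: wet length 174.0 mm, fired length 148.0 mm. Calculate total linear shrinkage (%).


TS = (174.0 - 148.0) / 174.0 * 100 = 14.94%

14.94


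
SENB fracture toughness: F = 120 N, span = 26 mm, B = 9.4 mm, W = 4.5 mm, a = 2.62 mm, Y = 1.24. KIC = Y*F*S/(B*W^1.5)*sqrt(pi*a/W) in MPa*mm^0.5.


KIC = 1.24*120*26/(9.4*4.5^1.5)*sqrt(pi*2.62/4.5) = 58.31

58.31


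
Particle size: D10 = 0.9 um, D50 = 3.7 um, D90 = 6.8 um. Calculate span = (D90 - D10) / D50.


Span = (6.8 - 0.9) / 3.7 = 5.9 / 3.7 = 1.595

1.595


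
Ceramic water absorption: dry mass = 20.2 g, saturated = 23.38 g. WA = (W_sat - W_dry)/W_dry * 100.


WA = (23.38 - 20.2) / 20.2 * 100 = 15.74%

15.74


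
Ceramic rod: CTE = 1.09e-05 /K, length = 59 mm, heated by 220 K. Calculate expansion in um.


dL = 1.09e-05 * 59 * 220 * 1000 = 141.482 um

141.482


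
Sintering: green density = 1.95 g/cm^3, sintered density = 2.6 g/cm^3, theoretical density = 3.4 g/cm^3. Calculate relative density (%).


Relative = 2.6 / 3.4 * 100 = 76.5%

76.5


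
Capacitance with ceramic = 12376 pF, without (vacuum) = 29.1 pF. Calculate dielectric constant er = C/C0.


er = 12376 / 29.1 = 425.29

425.29


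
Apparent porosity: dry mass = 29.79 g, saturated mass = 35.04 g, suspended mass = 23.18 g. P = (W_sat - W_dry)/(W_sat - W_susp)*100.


P = (35.04 - 29.79) / (35.04 - 23.18) * 100 = 5.25 / 11.86 * 100 = 44.3%

44.3


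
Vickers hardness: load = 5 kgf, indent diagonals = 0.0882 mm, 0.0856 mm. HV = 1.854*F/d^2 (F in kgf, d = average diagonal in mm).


d_avg = (0.0882+0.0856)/2 = 0.0869 mm
HV = 1.854*5/0.0869^2 = 1228

1228


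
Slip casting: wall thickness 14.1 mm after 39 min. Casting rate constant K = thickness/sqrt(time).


K = 14.1 / sqrt(39) = 14.1 / 6.245 = 2.258 mm/min^0.5

2.258
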